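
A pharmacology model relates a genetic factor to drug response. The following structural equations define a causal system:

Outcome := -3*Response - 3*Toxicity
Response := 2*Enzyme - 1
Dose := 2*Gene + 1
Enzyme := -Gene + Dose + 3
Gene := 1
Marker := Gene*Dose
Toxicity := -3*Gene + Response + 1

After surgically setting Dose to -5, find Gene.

1

Under do(Dose=-5), the mechanism Dose := 2*Gene + 1 is discarded; Dose is fixed at -5.
Gene is not downstream of the intervention, so its value is determined by the original equations.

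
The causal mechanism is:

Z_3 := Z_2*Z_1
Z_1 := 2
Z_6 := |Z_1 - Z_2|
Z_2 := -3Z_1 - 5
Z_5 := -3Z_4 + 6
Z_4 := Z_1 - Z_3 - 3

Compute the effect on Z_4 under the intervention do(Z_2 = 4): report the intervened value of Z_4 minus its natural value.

Under do(Z_2=4), the mechanism Z_2 := -3Z_1 - 5 is discarded; Z_2 is fixed at 4.
Z_3 = Z_2*Z_1  [with Z_2=4, Z_1=2]  = 8
Z_4 = Z_1 - Z_3 - 3  [with Z_1=2, Z_3=8]  = -9
Without intervention: Z_2 = -3Z_1 - 5  [with Z_1=2]  = -11; Z_3 = Z_2*Z_1  [with Z_2=-11, Z_1=2]  = -22; Z_4 = Z_1 - Z_3 - 3  [with Z_1=2, Z_3=-22]  = 21.
Change = -9 − 21 = -30.

-30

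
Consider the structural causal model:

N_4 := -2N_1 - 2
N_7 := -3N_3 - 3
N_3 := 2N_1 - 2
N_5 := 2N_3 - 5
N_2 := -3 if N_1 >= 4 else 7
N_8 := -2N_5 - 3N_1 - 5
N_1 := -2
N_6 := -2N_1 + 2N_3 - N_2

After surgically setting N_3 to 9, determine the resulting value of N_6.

15

The intervention breaks the incoming arrows to N_3: N_3 := 2N_1 - 2 no longer applies, and N_3 = 9.
N_2 = -3 if N_1 >= 4 else 7  [with N_1=-2]  = 7
N_6 = -2N_1 + 2N_3 - N_2  [with N_1=-2, N_3=9, N_2=7]  = 15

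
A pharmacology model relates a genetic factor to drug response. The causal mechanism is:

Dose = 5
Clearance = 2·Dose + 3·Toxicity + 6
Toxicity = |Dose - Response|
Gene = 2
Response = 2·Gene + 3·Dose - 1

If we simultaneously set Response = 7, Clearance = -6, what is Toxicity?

The joint intervention fixes Response = 7, Clearance = -6, removing each variable's own equation.
Toxicity = |Dose - Response|  [with Dose=5, Response=7]  = 2

2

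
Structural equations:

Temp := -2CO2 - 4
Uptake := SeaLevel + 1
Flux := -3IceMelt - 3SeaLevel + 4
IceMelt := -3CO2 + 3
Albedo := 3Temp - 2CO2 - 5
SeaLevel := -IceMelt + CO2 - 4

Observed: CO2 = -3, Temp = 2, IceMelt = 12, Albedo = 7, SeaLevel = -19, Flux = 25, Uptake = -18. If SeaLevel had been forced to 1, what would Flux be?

-35

The intervention breaks the incoming arrows to SeaLevel: SeaLevel := -IceMelt + CO2 - 4 no longer applies, and SeaLevel = 1.
IceMelt = -3CO2 + 3  [with CO2=-3]  = 12
Flux = -3IceMelt - 3SeaLevel + 4  [with IceMelt=12, SeaLevel=1]  = -35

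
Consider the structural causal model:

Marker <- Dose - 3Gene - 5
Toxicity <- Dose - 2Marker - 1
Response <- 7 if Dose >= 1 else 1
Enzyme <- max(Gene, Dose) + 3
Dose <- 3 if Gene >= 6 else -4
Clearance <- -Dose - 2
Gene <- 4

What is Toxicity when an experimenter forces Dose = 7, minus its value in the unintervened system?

Under do(Dose=7), the mechanism Dose <- 3 if Gene >= 6 else -4 is discarded; Dose is fixed at 7.
Marker = Dose - 3Gene - 5  [with Dose=7, Gene=4]  = -10
Toxicity = Dose - 2Marker - 1  [with Dose=7, Marker=-10]  = 26
Without intervention: Dose = 3 if Gene >= 6 else -4  [with Gene=4]  = -4; Marker = Dose - 3Gene - 5  [with Dose=-4, Gene=4]  = -21; Toxicity = Dose - 2Marker - 1  [with Dose=-4, Marker=-21]  = 37.
Change = 26 − 37 = -11.

-11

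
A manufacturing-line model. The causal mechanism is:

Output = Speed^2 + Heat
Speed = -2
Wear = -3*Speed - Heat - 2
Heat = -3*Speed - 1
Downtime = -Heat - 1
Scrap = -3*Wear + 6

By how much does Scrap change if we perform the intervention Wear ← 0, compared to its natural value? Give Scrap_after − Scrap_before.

-3

The intervention breaks the incoming arrows to Wear: Wear = -3*Speed - Heat - 2 no longer applies, and Wear = 0.
Scrap = -3*Wear + 6  [with Wear=0]  = 6
Without intervention: Heat = -3*Speed - 1  [with Speed=-2]  = 5; Wear = -3*Speed - Heat - 2  [with Speed=-2, Heat=5]  = -1; Scrap = -3*Wear + 6  [with Wear=-1]  = 9.
Change = 6 − 9 = -3.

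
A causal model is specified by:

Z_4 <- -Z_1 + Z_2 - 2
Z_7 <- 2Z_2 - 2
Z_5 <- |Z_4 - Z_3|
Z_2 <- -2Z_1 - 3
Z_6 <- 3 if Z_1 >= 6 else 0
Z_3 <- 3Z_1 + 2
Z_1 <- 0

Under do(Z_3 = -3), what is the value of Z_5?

do(Z_3=-3) replaces the equation Z_3 <- 3Z_1 + 2 with the constant Z_3 = -3.
Z_2 = -2Z_1 - 3  [with Z_1=0]  = -3
Z_4 = -Z_1 + Z_2 - 2  [with Z_1=0, Z_2=-3]  = -5
Z_5 = |Z_4 - Z_3|  [with Z_4=-5, Z_3=-3]  = 2

2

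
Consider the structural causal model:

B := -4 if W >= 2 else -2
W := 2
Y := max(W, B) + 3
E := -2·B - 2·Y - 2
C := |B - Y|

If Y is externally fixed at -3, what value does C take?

1

do(Y=-3) replaces the equation Y := max(W, B) + 3 with the constant Y = -3.
B = -4 if W >= 2 else -2  [with W=2]  = -4
C = |B - Y|  [with B=-4, Y=-3]  = 1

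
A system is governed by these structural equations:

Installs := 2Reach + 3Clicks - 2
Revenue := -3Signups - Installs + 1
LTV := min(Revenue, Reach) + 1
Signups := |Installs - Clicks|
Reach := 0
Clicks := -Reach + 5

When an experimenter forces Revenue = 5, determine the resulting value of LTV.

The intervention breaks the incoming arrows to Revenue: Revenue := -3Signups - Installs + 1 no longer applies, and Revenue = 5.
LTV = min(Revenue, Reach) + 1  [with Revenue=5, Reach=0]  = 1

1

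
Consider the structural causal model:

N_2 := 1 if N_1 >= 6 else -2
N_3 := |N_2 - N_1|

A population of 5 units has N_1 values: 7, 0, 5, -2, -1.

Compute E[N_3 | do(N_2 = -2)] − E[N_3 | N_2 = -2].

Under do(N_2=-2), N_2's equation is replaced by N_2=-2 for every unit. Per-unit N_3: 9, 2, 7, 0, 1. Mean = 3.8.
Conditioning on N_2=-2 selects the 4 unit(s) with N_1 ∈ {0, 5, -2, -1}. Their N_3 values: 2, 7, 0, 1. Mean = 2.5.
Difference = 3.8 − 2.5 = 1.3.

1.3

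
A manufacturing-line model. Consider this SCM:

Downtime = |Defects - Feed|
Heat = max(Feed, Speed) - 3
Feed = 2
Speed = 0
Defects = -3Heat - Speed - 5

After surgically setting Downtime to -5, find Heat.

do(Downtime=-5) replaces the equation Downtime = |Defects - Feed| with the constant Downtime = -5.
Heat is not downstream of the intervention, so its value is determined by the original equations.
Heat = max(Feed, Speed) - 3  [with Feed=2, Speed=0]  = -1

-1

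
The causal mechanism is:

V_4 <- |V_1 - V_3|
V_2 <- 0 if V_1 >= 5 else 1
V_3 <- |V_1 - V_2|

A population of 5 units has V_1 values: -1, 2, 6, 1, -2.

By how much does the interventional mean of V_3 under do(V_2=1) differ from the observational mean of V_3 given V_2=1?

0.7

do(V_2=1) breaks V_2's dependence on V_1. With V_2=1 fixed, V_3 across the units is 2, 1, 5, 0, 3, mean 2.2.
Observing V_2=1 restricts to units where V_2's equation naturally yields 1: V_1 ∈ {-1, 2, 1, -2}. In that subpopulation V_3 = 2, 1, 0, 3, mean 1.5.
Difference = 2.2 − 1.5 = 0.7.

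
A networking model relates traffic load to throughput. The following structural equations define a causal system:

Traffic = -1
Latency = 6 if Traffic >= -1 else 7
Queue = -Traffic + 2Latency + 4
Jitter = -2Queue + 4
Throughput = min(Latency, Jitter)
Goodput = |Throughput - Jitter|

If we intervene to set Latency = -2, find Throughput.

do(Latency=-2) replaces the equation Latency = 6 if Traffic >= -1 else 7 with the constant Latency = -2.
Queue = -Traffic + 2Latency + 4  [with Traffic=-1, Latency=-2]  = 1
Jitter = -2Queue + 4  [with Queue=1]  = 2
Throughput = min(Latency, Jitter)  [with Latency=-2, Jitter=2]  = -2

-2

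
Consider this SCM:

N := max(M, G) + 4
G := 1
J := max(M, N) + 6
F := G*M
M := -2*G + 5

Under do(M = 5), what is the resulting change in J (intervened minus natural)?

2

do(M=5) replaces the equation M := -2*G + 5 with the constant M = 5.
N = max(M, G) + 4  [with M=5, G=1]  = 9
J = max(M, N) + 6  [with M=5, N=9]  = 15
Without intervention: M = -2*G + 5  [with G=1]  = 3; N = max(M, G) + 4  [with M=3, G=1]  = 7; J = max(M, N) + 6  [with M=3, N=7]  = 13.
Change = 15 − 13 = 2.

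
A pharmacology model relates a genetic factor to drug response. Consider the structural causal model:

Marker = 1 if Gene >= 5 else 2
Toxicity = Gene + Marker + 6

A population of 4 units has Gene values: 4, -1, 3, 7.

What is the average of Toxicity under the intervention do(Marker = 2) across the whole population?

do(Marker=2) breaks Marker's dependence on Gene. With Marker=2 fixed, Toxicity across the units is 12, 7, 11, 15, mean 11.25.

11.25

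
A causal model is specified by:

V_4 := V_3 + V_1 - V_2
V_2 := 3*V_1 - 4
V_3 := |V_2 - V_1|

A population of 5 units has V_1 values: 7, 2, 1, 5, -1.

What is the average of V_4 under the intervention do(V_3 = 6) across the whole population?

do(V_3=6) breaks V_3's dependence on V_1. With V_3=6 fixed, V_4 across the units is -4, 6, 8, 0, 12, mean 4.4.

4.4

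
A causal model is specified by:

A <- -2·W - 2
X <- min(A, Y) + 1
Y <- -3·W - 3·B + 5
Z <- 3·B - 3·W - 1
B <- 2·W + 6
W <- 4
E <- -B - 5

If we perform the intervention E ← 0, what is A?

-10

The intervention breaks the incoming arrows to E: E <- -B - 5 no longer applies, and E = 0.
A is not downstream of the intervention, so its value is determined by the original equations.
A = -2·W - 2  [with W=4]  = -10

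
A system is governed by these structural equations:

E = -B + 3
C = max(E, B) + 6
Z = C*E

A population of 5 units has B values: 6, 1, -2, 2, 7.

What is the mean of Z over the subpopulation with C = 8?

12

E[Z|C=8] averages over only the 2 units with C=8 (B = 1, 2): Z = 16, 8, mean 12.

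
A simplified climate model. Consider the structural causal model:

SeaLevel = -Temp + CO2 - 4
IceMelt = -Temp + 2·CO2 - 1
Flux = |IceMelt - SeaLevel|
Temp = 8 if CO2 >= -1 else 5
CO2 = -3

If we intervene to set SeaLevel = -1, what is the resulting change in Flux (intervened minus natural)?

11

Intervening sets SeaLevel = -1 and removes its equation (SeaLevel = -Temp + CO2 - 4).
Temp = 8 if CO2 >= -1 else 5  [with CO2=-3]  = 5
IceMelt = -Temp + 2·CO2 - 1  [with Temp=5, CO2=-3]  = -12
Flux = |IceMelt - SeaLevel|  [with IceMelt=-12, SeaLevel=-1]  = 11
Without intervention: Temp = 8 if CO2 >= -1 else 5  [with CO2=-3]  = 5; IceMelt = -Temp + 2·CO2 - 1  [with Temp=5, CO2=-3]  = -12; SeaLevel = -Temp + CO2 - 4  [with Temp=5, CO2=-3]  = -12; Flux = |IceMelt - SeaLevel|  [with IceMelt=-12, SeaLevel=-12]  = 0.
Change = 11 − 0 = 11.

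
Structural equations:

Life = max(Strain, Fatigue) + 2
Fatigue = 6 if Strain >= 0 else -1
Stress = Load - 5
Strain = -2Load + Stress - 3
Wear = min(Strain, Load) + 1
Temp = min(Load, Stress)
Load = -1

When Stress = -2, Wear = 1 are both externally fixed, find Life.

The joint intervention fixes Stress = -2, Wear = 1, removing each variable's own equation.
Strain = -2Load + Stress - 3  [with Load=-1, Stress=-2]  = -3
Fatigue = 6 if Strain >= 0 else -1  [with Strain=-3]  = -1
Life = max(Strain, Fatigue) + 2  [with Strain=-3, Fatigue=-1]  = 1

1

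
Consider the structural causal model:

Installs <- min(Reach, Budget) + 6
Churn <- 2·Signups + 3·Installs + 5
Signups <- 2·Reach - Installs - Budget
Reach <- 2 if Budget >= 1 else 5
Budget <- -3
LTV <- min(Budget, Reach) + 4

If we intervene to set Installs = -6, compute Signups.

The intervention breaks the incoming arrows to Installs: Installs <- min(Reach, Budget) + 6 no longer applies, and Installs = -6.
Reach = 2 if Budget >= 1 else 5  [with Budget=-3]  = 5
Signups = 2·Reach - Installs - Budget  [with Reach=5, Installs=-6, Budget=-3]  = 19

19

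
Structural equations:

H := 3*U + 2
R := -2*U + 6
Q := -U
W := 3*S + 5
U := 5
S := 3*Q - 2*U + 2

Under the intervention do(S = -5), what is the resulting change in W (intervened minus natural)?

54

Intervening sets S = -5 and removes its equation (S := 3*Q - 2*U + 2).
W = 3*S + 5  [with S=-5]  = -10
Without intervention: Q = -U  [with U=5]  = -5; S = 3*Q - 2*U + 2  [with Q=-5, U=5]  = -23; W = 3*S + 5  [with S=-23]  = -64.
Change = -10 − (-64) = 54.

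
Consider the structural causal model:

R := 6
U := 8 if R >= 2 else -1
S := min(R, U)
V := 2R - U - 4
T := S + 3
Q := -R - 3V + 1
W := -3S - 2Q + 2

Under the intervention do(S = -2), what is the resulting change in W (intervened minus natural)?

24

The intervention breaks the incoming arrows to S: S := min(R, U) no longer applies, and S = -2.
U = 8 if R >= 2 else -1  [with R=6]  = 8
V = 2R - U - 4  [with R=6, U=8]  = 0
Q = -R - 3V + 1  [with R=6, V=0]  = -5
W = -3S - 2Q + 2  [with S=-2, Q=-5]  = 18
Without intervention: U = 8 if R >= 2 else -1  [with R=6]  = 8; S = min(R, U)  [with R=6, U=8]  = 6; V = 2R - U - 4  [with R=6, U=8]  = 0; Q = -R - 3V + 1  [with R=6, V=0]  = -5; W = -3S - 2Q + 2  [with S=6, Q=-5]  = -6.
Change = 18 − (-6) = 24.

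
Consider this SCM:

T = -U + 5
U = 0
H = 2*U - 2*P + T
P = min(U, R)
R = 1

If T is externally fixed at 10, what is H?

10

Intervening sets T = 10 and removes its equation (T = -U + 5).
P = min(U, R)  [with U=0, R=1]  = 0
H = 2*U - 2*P + T  [with U=0, P=0, T=10]  = 10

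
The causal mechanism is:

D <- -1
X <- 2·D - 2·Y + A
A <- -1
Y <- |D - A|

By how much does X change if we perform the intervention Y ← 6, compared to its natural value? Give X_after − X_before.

-12

The intervention breaks the incoming arrows to Y: Y <- |D - A| no longer applies, and Y = 6.
X = 2·D - 2·Y + A  [with D=-1, Y=6, A=-1]  = -15
Without intervention: Y = |D - A|  [with D=-1, A=-1]  = 0; X = 2·D - 2·Y + A  [with D=-1, Y=0, A=-1]  = -3.
Change = -15 − (-3) = -12.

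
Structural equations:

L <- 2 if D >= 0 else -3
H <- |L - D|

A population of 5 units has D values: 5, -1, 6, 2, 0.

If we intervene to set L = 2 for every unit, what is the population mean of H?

Under do(L=2), L's equation is replaced by L=2 for every unit. Per-unit H: 3, 3, 4, 0, 2. Mean = 2.4.

2.4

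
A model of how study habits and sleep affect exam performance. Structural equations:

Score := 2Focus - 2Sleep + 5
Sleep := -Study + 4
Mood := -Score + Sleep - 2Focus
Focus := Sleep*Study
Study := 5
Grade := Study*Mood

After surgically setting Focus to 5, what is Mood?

do(Focus=5) replaces the equation Focus := Sleep*Study with the constant Focus = 5.
Sleep = -Study + 4  [with Study=5]  = -1
Score = 2Focus - 2Sleep + 5  [with Focus=5, Sleep=-1]  = 17
Mood = -Score + Sleep - 2Focus  [with Score=17, Sleep=-1, Focus=5]  = -28

-28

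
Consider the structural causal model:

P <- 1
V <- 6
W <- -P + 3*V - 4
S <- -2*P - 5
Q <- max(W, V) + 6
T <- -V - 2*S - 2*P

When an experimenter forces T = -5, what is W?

13

do(T=-5) replaces the equation T <- -V - 2*S - 2*P with the constant T = -5.
W is not downstream of the intervention, so its value is determined by the original equations.
W = -P + 3*V - 4  [with P=1, V=6]  = 13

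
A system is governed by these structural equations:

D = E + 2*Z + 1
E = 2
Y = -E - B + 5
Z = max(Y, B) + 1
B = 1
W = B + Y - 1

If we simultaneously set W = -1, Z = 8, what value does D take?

19

Setting W = -1, Z = 8 by intervention discards those variables' equations.
D = E + 2*Z + 1  [with E=2, Z=8]  = 19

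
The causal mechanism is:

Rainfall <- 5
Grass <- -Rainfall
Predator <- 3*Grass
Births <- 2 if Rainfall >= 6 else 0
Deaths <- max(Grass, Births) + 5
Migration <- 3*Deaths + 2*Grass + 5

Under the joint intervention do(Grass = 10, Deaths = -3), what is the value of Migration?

16

Setting Grass = 10, Deaths = -3 by intervention discards those variables' equations.
Migration = 3*Deaths + 2*Grass + 5  [with Deaths=-3, Grass=10]  = 16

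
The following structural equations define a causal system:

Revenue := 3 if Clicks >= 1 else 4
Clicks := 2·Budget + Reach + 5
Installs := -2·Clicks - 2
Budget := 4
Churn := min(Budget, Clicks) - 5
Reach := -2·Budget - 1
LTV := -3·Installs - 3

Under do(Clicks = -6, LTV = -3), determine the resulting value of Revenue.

4

Under do(Clicks = -6, LTV = -3), each intervened variable's structural equation is replaced by its fixed value.
Revenue = 3 if Clicks >= 1 else 4  [with Clicks=-6]  = 4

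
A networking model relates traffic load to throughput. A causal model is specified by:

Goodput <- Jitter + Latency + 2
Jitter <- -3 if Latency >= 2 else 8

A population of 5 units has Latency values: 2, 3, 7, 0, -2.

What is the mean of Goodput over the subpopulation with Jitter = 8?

Observing Jitter=8 restricts to units where Jitter's equation naturally yields 8: Latency ∈ {0, -2}. In that subpopulation Goodput = 10, 8, mean 9.

9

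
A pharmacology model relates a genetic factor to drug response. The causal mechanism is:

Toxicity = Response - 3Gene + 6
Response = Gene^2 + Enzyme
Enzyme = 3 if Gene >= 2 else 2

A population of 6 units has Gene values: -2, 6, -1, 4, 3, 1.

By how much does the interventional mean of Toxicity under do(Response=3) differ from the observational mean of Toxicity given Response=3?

do(Response=3) breaks Response's dependence on Gene. With Response=3 fixed, Toxicity across the units is 15, -9, 12, -3, 0, 6, mean 3.5.
E[Toxicity|Response=3] averages over only the 2 units with Response=3 (Gene = -1, 1): Toxicity = 12, 6, mean 9.
Difference = 3.5 − 9 = -5.5.

-5.5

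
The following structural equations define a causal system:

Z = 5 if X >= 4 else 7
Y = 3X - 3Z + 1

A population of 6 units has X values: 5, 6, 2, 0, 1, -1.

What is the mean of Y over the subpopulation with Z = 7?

E[Y|Z=7] averages over only the 4 units with Z=7 (X = 2, 0, 1, -1): Y = -14, -20, -17, -23, mean -18.5.

-18.5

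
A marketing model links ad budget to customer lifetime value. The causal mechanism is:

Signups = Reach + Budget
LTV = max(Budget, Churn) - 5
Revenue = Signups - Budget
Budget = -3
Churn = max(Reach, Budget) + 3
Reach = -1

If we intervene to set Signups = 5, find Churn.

2

The intervention breaks the incoming arrows to Signups: Signups = Reach + Budget no longer applies, and Signups = 5.
Churn is not downstream of the intervention, so its value is determined by the original equations.
Churn = max(Reach, Budget) + 3  [with Reach=-1, Budget=-3]  = 2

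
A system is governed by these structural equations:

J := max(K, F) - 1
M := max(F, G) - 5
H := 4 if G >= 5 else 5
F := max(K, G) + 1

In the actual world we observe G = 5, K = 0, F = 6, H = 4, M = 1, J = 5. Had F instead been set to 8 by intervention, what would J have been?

7

The intervention breaks the incoming arrows to F: F := max(K, G) + 1 no longer applies, and F = 8.
J = max(K, F) - 1  [with K=0, F=8]  = 7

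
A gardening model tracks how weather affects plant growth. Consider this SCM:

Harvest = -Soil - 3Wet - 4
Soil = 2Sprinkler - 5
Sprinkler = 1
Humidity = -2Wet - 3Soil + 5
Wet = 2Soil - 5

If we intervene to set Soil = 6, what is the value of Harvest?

-31

do(Soil=6) replaces the equation Soil = 2Sprinkler - 5 with the constant Soil = 6.
Wet = 2Soil - 5  [with Soil=6]  = 7
Harvest = -Soil - 3Wet - 4  [with Soil=6, Wet=7]  = -31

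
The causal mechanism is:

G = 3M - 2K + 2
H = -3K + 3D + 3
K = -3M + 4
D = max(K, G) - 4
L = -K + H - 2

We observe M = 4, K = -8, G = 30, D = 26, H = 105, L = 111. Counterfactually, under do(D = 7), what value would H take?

48

Intervening sets D = 7 and removes its equation (D = max(K, G) - 4).
K = -3M + 4  [with M=4]  = -8
H = -3K + 3D + 3  [with K=-8, D=7]  = 48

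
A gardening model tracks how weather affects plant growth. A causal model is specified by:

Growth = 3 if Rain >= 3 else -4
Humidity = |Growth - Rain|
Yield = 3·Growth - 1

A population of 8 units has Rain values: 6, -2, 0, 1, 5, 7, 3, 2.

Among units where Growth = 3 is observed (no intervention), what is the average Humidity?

Observing Growth=3 restricts to units where Growth's equation naturally yields 3: Rain ∈ {6, 5, 7, 3}. In that subpopulation Humidity = 3, 2, 4, 0, mean 2.25.

2.25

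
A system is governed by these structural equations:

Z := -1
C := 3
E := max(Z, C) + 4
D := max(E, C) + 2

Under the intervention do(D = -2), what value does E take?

Under do(D=-2), the mechanism D := max(E, C) + 2 is discarded; D is fixed at -2.
Since E is not a descendant of the intervened variable, it is unaffected.
E = max(Z, C) + 4  [with Z=-1, C=3]  = 7

7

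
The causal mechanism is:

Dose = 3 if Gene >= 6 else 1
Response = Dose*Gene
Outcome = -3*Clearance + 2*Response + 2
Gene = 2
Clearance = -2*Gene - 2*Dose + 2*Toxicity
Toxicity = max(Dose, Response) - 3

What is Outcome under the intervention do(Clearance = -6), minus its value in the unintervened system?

-6

The intervention breaks the incoming arrows to Clearance: Clearance = -2*Gene - 2*Dose + 2*Toxicity no longer applies, and Clearance = -6.
Dose = 3 if Gene >= 6 else 1  [with Gene=2]  = 1
Response = Dose*Gene  [with Dose=1, Gene=2]  = 2
Outcome = -3*Clearance + 2*Response + 2  [with Clearance=-6, Response=2]  = 24
Without intervention: Dose = 3 if Gene >= 6 else 1  [with Gene=2]  = 1; Response = Dose*Gene  [with Dose=1, Gene=2]  = 2; Toxicity = max(Dose, Response) - 3  [with Dose=1, Response=2]  = -1; Clearance = -2*Gene - 2*Dose + 2*Toxicity  [with Gene=2, Dose=1, Toxicity=-1]  = -8; Outcome = -3*Clearance + 2*Response + 2  [with Clearance=-8, Response=2]  = 30.
Change = 24 − 30 = -6.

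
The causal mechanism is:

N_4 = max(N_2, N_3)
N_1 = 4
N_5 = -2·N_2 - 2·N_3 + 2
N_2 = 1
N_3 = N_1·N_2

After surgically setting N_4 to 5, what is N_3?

4

Under do(N_4=5), the mechanism N_4 = max(N_2, N_3) is discarded; N_4 is fixed at 5.
Since N_3 is not a descendant of the intervened variable, it is unaffected.
N_3 = N_1·N_2  [with N_1=4, N_2=1]  = 4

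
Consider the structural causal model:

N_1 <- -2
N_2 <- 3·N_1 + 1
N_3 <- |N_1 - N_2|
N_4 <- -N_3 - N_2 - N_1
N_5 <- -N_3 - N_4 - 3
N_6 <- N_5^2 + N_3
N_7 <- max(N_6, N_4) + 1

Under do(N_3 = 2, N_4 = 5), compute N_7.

Under do(N_3 = 2, N_4 = 5), each intervened variable's structural equation is replaced by its fixed value.
N_5 = -N_3 - N_4 - 3  [with N_3=2, N_4=5]  = -10
N_6 = N_5^2 + N_3  [with N_5=-10, N_3=2]  = 102
N_7 = max(N_6, N_4) + 1  [with N_6=102, N_4=5]  = 103

103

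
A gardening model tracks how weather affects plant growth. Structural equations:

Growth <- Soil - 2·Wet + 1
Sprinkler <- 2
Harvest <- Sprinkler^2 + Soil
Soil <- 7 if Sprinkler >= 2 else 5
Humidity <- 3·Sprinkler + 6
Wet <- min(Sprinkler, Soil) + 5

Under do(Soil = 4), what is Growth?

-9

Under do(Soil=4), the mechanism Soil <- 7 if Sprinkler >= 2 else 5 is discarded; Soil is fixed at 4.
Wet = min(Sprinkler, Soil) + 5  [with Sprinkler=2, Soil=4]  = 7
Growth = Soil - 2·Wet + 1  [with Soil=4, Wet=7]  = -9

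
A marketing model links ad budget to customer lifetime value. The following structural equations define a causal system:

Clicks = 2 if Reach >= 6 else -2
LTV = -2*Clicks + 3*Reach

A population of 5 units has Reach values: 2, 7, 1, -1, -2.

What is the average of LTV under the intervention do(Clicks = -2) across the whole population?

Every unit gets Clicks=-2 under the intervention. LTV values become 10, 25, 7, 1, -2; E[LTV|do(Clicks=-2)] = 8.2.

8.2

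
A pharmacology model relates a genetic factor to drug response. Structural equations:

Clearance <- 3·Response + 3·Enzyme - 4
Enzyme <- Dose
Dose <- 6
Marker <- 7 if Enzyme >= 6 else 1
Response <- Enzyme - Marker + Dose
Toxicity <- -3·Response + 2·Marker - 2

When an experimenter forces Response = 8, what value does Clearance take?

38

Under do(Response=8), the mechanism Response <- Enzyme - Marker + Dose is discarded; Response is fixed at 8.
Enzyme = Dose  [with Dose=6]  = 6
Clearance = 3·Response + 3·Enzyme - 4  [with Response=8, Enzyme=6]  = 38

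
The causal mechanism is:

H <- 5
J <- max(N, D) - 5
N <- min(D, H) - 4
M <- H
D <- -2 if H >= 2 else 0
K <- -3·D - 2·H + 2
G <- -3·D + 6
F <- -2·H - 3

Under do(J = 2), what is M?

do(J=2) replaces the equation J <- max(N, D) - 5 with the constant J = 2.
Since M is not a descendant of the intervened variable, it is unaffected.
M = H  [with H=5]  = 5

5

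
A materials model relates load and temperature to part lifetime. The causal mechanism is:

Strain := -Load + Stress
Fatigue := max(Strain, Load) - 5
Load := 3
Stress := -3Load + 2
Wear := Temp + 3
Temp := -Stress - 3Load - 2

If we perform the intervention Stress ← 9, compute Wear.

-17

do(Stress=9) replaces the equation Stress := -3Load + 2 with the constant Stress = 9.
Temp = -Stress - 3Load - 2  [with Stress=9, Load=3]  = -20
Wear = Temp + 3  [with Temp=-20]  = -17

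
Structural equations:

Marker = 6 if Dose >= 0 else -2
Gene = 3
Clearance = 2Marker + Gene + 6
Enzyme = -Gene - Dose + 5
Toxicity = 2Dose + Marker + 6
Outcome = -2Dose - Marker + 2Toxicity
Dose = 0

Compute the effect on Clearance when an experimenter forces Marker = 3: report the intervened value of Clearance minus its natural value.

Under do(Marker=3), the mechanism Marker = 6 if Dose >= 0 else -2 is discarded; Marker is fixed at 3.
Clearance = 2Marker + Gene + 6  [with Marker=3, Gene=3]  = 15
Without intervention: Marker = 6 if Dose >= 0 else -2  [with Dose=0]  = 6; Clearance = 2Marker + Gene + 6  [with Marker=6, Gene=3]  = 21.
Change = 15 − 21 = -6.

-6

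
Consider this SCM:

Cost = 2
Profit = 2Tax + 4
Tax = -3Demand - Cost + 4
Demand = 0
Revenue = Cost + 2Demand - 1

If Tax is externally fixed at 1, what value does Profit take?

Intervening sets Tax = 1 and removes its equation (Tax = -3Demand - Cost + 4).
Profit = 2Tax + 4  [with Tax=1]  = 6

6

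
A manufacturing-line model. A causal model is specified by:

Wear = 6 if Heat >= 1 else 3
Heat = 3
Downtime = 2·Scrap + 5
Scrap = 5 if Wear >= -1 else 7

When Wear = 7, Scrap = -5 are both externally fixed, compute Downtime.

-5

Setting Wear = 7, Scrap = -5 by intervention discards those variables' equations.
Downtime = 2·Scrap + 5  [with Scrap=-5]  = -5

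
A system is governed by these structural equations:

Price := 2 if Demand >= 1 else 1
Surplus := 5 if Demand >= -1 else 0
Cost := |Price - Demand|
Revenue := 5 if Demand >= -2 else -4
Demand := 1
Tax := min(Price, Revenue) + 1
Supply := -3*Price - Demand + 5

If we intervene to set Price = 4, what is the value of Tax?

Under do(Price=4), the mechanism Price := 2 if Demand >= 1 else 1 is discarded; Price is fixed at 4.
Revenue = 5 if Demand >= -2 else -4  [with Demand=1]  = 5
Tax = min(Price, Revenue) + 1  [with Price=4, Revenue=5]  = 5

5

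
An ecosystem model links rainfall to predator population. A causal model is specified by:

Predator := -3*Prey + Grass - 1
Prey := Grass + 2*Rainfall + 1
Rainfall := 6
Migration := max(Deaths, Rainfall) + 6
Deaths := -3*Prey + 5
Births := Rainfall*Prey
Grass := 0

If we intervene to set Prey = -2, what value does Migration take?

The intervention breaks the incoming arrows to Prey: Prey := Grass + 2*Rainfall + 1 no longer applies, and Prey = -2.
Deaths = -3*Prey + 5  [with Prey=-2]  = 11
Migration = max(Deaths, Rainfall) + 6  [with Deaths=11, Rainfall=6]  = 17

17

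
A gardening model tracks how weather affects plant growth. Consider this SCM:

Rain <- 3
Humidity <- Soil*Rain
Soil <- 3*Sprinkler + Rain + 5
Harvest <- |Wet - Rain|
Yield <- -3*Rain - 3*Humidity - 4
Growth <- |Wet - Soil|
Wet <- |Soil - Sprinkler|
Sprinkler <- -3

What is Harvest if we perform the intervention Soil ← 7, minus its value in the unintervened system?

The intervention breaks the incoming arrows to Soil: Soil <- 3*Sprinkler + Rain + 5 no longer applies, and Soil = 7.
Wet = |Soil - Sprinkler|  [with Soil=7, Sprinkler=-3]  = 10
Harvest = |Wet - Rain|  [with Wet=10, Rain=3]  = 7
Without intervention: Soil = 3*Sprinkler + Rain + 5  [with Sprinkler=-3, Rain=3]  = -1; Wet = |Soil - Sprinkler|  [with Soil=-1, Sprinkler=-3]  = 2; Harvest = |Wet - Rain|  [with Wet=2, Rain=3]  = 1.
Change = 7 − 1 = 6.

6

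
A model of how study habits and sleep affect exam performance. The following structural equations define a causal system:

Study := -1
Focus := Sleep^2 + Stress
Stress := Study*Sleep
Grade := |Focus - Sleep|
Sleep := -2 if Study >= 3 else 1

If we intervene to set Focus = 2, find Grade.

Intervening sets Focus = 2 and removes its equation (Focus := Sleep^2 + Stress).
Sleep = -2 if Study >= 3 else 1  [with Study=-1]  = 1
Grade = |Focus - Sleep|  [with Focus=2, Sleep=1]  = 1

1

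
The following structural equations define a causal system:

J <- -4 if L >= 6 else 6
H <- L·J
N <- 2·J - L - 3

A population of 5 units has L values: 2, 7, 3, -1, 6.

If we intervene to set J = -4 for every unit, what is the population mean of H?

-13.6

do(J=-4) breaks J's dependence on L. With J=-4 fixed, H across the units is -8, -28, -12, 4, -24, mean -13.6.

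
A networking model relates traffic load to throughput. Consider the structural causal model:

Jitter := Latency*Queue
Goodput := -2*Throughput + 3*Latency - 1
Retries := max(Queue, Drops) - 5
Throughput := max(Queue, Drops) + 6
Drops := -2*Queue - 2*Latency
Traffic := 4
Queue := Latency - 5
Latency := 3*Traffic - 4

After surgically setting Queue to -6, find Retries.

-9

do(Queue=-6) replaces the equation Queue := Latency - 5 with the constant Queue = -6.
Latency = 3*Traffic - 4  [with Traffic=4]  = 8
Drops = -2*Queue - 2*Latency  [with Queue=-6, Latency=8]  = -4
Retries = max(Queue, Drops) - 5  [with Queue=-6, Drops=-4]  = -9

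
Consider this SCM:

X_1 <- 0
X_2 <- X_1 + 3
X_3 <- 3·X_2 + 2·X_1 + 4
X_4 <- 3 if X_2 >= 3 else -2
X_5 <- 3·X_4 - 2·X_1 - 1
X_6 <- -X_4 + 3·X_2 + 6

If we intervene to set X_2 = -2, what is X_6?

2

Under do(X_2=-2), the mechanism X_2 <- X_1 + 3 is discarded; X_2 is fixed at -2.
X_4 = 3 if X_2 >= 3 else -2  [with X_2=-2]  = -2
X_6 = -X_4 + 3·X_2 + 6  [with X_4=-2, X_2=-2]  = 2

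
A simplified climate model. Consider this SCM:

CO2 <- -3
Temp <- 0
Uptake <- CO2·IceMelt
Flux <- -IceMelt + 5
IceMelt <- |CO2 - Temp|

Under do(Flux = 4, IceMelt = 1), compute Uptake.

-3

The joint intervention fixes Flux = 4, IceMelt = 1, removing each variable's own equation.
Uptake = CO2·IceMelt  [with CO2=-3, IceMelt=1]  = -3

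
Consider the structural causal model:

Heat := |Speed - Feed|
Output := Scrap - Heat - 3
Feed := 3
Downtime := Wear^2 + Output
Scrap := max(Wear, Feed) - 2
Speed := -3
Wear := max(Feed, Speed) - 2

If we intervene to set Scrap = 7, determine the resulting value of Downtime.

Under do(Scrap=7), the mechanism Scrap := max(Wear, Feed) - 2 is discarded; Scrap is fixed at 7.
Heat = |Speed - Feed|  [with Speed=-3, Feed=3]  = 6
Wear = max(Feed, Speed) - 2  [with Feed=3, Speed=-3]  = 1
Output = Scrap - Heat - 3  [with Scrap=7, Heat=6]  = -2
Downtime = Wear^2 + Output  [with Wear=1, Output=-2]  = -1

-1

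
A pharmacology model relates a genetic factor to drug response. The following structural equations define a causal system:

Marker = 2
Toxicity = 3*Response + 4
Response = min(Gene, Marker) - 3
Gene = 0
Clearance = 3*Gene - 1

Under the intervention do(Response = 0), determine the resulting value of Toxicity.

The intervention breaks the incoming arrows to Response: Response = min(Gene, Marker) - 3 no longer applies, and Response = 0.
Toxicity = 3*Response + 4  [with Response=0]  = 4

4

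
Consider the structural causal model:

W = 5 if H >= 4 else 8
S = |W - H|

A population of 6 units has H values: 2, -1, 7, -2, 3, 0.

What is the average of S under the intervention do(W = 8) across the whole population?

The intervention sets W=8 in all 6 units regardless of H. Recomputing S per unit gives 6, 9, 1, 10, 5, 8; average 6.5.

6.5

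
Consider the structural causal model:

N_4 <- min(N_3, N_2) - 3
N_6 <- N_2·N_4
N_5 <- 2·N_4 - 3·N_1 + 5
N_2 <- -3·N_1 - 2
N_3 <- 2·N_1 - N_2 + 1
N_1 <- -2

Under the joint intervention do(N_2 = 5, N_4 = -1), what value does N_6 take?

-5

The joint intervention fixes N_2 = 5, N_4 = -1, removing each variable's own equation.
N_6 = N_2·N_4  [with N_2=5, N_4=-1]  = -5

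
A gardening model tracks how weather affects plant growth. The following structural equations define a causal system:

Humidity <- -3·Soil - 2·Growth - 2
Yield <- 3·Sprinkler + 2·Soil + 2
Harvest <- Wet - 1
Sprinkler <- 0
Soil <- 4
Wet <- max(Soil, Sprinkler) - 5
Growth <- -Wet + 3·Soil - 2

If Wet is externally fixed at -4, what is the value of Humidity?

-42

do(Wet=-4) replaces the equation Wet <- max(Soil, Sprinkler) - 5 with the constant Wet = -4.
Growth = -Wet + 3·Soil - 2  [with Wet=-4, Soil=4]  = 14
Humidity = -3·Soil - 2·Growth - 2  [with Soil=4, Growth=14]  = -42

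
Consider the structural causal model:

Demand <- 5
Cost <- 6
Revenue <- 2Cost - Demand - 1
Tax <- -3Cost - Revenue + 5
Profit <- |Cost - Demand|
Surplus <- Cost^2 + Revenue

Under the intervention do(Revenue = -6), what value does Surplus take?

30

The intervention breaks the incoming arrows to Revenue: Revenue <- 2Cost - Demand - 1 no longer applies, and Revenue = -6.
Surplus = Cost^2 + Revenue  [with Cost=6, Revenue=-6]  = 30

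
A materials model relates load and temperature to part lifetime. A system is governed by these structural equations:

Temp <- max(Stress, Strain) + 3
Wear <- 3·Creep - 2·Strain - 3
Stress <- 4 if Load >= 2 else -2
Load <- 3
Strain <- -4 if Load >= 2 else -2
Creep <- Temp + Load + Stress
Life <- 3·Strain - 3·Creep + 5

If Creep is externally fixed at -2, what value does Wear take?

The intervention breaks the incoming arrows to Creep: Creep <- Temp + Load + Stress no longer applies, and Creep = -2.
Strain = -4 if Load >= 2 else -2  [with Load=3]  = -4
Wear = 3·Creep - 2·Strain - 3  [with Creep=-2, Strain=-4]  = -1

-1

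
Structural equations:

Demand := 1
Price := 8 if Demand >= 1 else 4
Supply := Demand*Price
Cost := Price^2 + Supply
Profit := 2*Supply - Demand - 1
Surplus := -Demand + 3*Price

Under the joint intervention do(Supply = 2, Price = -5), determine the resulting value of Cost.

27

The joint intervention fixes Supply = 2, Price = -5, removing each variable's own equation.
Cost = Price^2 + Supply  [with Price=-5, Supply=2]  = 27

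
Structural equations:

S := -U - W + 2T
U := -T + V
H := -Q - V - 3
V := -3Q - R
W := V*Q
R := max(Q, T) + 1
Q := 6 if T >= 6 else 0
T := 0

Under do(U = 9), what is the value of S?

Intervening sets U = 9 and removes its equation (U := -T + V).
Q = 6 if T >= 6 else 0  [with T=0]  = 0
R = max(Q, T) + 1  [with Q=0, T=0]  = 1
V = -3Q - R  [with Q=0, R=1]  = -1
W = V*Q  [with V=-1, Q=0]  = 0
S = -U - W + 2T  [with U=9, W=0, T=0]  = -9

-9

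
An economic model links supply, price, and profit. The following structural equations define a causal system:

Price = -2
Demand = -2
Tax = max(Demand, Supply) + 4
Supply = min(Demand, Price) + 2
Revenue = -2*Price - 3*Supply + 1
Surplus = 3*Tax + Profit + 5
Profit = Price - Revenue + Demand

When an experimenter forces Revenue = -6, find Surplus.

19

The intervention breaks the incoming arrows to Revenue: Revenue = -2*Price - 3*Supply + 1 no longer applies, and Revenue = -6.
Supply = min(Demand, Price) + 2  [with Demand=-2, Price=-2]  = 0
Tax = max(Demand, Supply) + 4  [with Demand=-2, Supply=0]  = 4
Profit = Price - Revenue + Demand  [with Price=-2, Revenue=-6, Demand=-2]  = 2
Surplus = 3*Tax + Profit + 5  [with Tax=4, Profit=2]  = 19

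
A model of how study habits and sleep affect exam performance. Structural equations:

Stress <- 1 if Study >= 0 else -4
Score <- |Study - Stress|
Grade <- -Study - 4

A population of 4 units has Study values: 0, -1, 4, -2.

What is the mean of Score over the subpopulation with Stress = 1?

Observing Stress=1 restricts to units where Stress's equation naturally yields 1: Study ∈ {0, 4}. In that subpopulation Score = 1, 3, mean 2.

2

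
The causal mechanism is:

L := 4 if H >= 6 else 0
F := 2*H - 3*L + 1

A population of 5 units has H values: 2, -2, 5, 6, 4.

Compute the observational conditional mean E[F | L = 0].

Conditioning on L=0 selects the 4 unit(s) with H ∈ {2, -2, 5, 4}. Their F values: 5, -3, 11, 9. Mean = 5.5.

5.5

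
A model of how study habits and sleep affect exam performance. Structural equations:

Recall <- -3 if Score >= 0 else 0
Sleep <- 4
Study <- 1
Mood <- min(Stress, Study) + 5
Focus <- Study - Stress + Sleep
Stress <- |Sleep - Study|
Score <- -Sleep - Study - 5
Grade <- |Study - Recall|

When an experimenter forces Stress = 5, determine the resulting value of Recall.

0

The intervention breaks the incoming arrows to Stress: Stress <- |Sleep - Study| no longer applies, and Stress = 5.
Recall is not downstream of the intervention, so its value is determined by the original equations.
Score = -Sleep - Study - 5  [with Sleep=4, Study=1]  = -10
Recall = -3 if Score >= 0 else 0  [with Score=-10]  = 0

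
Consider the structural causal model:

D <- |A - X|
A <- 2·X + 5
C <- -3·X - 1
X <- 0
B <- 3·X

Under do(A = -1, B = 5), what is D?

1

The joint intervention fixes A = -1, B = 5, removing each variable's own equation.
D = |A - X|  [with A=-1, X=0]  = 1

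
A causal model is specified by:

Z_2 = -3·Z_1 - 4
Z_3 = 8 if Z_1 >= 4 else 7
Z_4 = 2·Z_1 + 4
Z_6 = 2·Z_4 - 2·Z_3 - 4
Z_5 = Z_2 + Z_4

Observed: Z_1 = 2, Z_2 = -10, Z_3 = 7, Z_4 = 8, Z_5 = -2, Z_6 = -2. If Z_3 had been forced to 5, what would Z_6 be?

The intervention breaks the incoming arrows to Z_3: Z_3 = 8 if Z_1 >= 4 else 7 no longer applies, and Z_3 = 5.
Z_4 = 2·Z_1 + 4  [with Z_1=2]  = 8
Z_6 = 2·Z_4 - 2·Z_3 - 4  [with Z_4=8, Z_3=5]  = 2

2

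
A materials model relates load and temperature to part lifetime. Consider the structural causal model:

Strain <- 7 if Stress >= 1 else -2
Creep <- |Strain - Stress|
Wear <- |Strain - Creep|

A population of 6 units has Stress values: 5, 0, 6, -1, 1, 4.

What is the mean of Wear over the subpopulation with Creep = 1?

Conditioning on Creep=1 selects the 2 unit(s) with Stress ∈ {6, -1}. Their Wear values: 6, 3. Mean = 4.5.

4.5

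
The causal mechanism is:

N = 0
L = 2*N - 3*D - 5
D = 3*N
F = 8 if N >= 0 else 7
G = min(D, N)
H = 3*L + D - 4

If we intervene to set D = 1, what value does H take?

-27

do(D=1) replaces the equation D = 3*N with the constant D = 1.
L = 2*N - 3*D - 5  [with N=0, D=1]  = -8
H = 3*L + D - 4  [with L=-8, D=1]  = -27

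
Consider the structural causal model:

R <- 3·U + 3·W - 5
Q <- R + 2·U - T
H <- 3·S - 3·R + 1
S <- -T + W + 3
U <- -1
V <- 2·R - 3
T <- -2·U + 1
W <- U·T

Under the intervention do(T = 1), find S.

Under do(T=1), the mechanism T <- -2·U + 1 is discarded; T is fixed at 1.
W = U·T  [with U=-1, T=1]  = -1
S = -T + W + 3  [with T=1, W=-1]  = 1

1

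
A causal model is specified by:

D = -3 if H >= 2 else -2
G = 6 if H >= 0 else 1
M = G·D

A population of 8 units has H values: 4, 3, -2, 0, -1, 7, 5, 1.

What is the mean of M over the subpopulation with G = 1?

-2

E[M|G=1] averages over only the 2 units with G=1 (H = -2, -1): M = -2, -2, mean -2.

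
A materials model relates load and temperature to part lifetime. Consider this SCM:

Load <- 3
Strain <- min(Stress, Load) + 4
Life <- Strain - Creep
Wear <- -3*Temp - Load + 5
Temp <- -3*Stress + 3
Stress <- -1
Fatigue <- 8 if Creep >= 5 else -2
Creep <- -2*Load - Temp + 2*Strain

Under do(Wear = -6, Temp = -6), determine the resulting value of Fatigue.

8

Under do(Wear = -6, Temp = -6), each intervened variable's structural equation is replaced by its fixed value.
Strain = min(Stress, Load) + 4  [with Stress=-1, Load=3]  = 3
Creep = -2*Load - Temp + 2*Strain  [with Load=3, Temp=-6, Strain=3]  = 6
Fatigue = 8 if Creep >= 5 else -2  [with Creep=6]  = 8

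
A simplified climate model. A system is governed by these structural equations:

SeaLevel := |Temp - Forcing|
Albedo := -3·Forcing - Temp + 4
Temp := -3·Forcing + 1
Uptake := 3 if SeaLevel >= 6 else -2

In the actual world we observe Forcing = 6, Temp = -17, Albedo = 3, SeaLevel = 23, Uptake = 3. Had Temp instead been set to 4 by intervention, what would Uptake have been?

-2

do(Temp=4) replaces the equation Temp := -3·Forcing + 1 with the constant Temp = 4.
SeaLevel = |Temp - Forcing|  [with Temp=4, Forcing=6]  = 2
Uptake = 3 if SeaLevel >= 6 else -2  [with SeaLevel=2]  = -2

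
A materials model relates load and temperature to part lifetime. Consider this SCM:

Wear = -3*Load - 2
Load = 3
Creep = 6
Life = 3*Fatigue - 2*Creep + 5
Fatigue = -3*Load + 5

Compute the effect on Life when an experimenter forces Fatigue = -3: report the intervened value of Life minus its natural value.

Intervening sets Fatigue = -3 and removes its equation (Fatigue = -3*Load + 5).
Life = 3*Fatigue - 2*Creep + 5  [with Fatigue=-3, Creep=6]  = -16
Without intervention: Fatigue = -3*Load + 5  [with Load=3]  = -4; Life = 3*Fatigue - 2*Creep + 5  [with Fatigue=-4, Creep=6]  = -19.
Change = -16 − (-19) = 3.

3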